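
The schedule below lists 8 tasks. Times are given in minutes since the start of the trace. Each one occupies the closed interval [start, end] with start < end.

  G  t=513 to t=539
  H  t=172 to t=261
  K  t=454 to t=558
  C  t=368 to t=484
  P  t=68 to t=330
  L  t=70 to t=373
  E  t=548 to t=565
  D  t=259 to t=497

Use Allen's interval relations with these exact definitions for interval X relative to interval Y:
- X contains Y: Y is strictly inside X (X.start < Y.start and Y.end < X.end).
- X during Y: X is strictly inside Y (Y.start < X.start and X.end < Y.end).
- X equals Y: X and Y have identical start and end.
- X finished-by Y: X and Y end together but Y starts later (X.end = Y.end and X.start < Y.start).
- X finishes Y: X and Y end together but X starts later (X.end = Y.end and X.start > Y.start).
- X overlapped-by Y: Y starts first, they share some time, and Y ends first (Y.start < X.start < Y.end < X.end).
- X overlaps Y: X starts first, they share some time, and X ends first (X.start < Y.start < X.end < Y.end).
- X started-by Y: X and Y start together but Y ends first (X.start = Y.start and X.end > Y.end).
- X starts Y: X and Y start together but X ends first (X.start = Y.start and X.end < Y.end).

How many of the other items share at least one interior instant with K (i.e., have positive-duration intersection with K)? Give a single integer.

4

Target K = [t=454, t=558].
C [t=368, t=484] → overlaps → counts.
D [t=259, t=497] → overlaps → counts.
E [t=548, t=565] → overlapped-by → counts.
G [t=513, t=539] → during → counts.
H [t=172, t=261] → before → no.
L [t=70, t=373] → before → no.
P [t=68, t=330] → before → no.
Total: 4.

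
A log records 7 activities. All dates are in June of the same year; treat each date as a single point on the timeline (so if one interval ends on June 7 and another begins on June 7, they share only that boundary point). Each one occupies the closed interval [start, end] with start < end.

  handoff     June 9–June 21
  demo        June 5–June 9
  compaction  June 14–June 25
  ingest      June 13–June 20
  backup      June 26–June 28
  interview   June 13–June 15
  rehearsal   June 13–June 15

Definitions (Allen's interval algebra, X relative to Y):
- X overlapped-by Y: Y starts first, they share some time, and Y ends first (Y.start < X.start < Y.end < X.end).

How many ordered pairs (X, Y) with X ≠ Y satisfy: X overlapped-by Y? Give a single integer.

4

Checking all 42 ordered pairs for relation 'overlapped-by'; matching pairs in alphabetical order:
(compaction, handoff): compaction overlapped-by handoff ✓
(compaction, ingest): compaction overlapped-by ingest ✓
(compaction, interview): compaction overlapped-by interview ✓
(compaction, rehearsal): compaction overlapped-by rehearsal ✓
Count: 4.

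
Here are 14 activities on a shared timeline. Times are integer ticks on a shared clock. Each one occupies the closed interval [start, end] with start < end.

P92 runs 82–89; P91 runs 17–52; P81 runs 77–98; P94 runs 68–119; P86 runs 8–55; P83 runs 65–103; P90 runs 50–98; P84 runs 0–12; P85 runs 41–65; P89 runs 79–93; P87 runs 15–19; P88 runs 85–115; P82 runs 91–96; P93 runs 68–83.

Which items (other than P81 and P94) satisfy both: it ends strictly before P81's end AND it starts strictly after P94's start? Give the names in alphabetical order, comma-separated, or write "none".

P82, P89, P92

Conditions: its end is strictly before P81's end (X.end < 98) AND its start is strictly after P94's start (X.start > 68).
P82: end 96 < 98? ✓; start 91 > 68? ✓ → yes.
P83: end 103 < 98? ✗; start 65 > 68? ✗ → no.
P84: end 12 < 98? ✓; start 0 > 68? ✗ → no.
P85: end 65 < 98? ✓; start 41 > 68? ✗ → no.
P86: end 55 < 98? ✓; start 8 > 68? ✗ → no.
P87: end 19 < 98? ✓; start 15 > 68? ✗ → no.
P88: end 115 < 98? ✗; start 85 > 68? ✓ → no.
P89: end 93 < 98? ✓; start 79 > 68? ✓ → yes.
P90: end 98 < 98? ✗; start 50 > 68? ✗ → no.
P91: end 52 < 98? ✓; start 17 > 68? ✗ → no.
P92: end 89 < 98? ✓; start 82 > 68? ✓ → yes.
P93: end 83 < 98? ✓; start 68 > 68? ✗ → no.
Result: P82, P89, P92.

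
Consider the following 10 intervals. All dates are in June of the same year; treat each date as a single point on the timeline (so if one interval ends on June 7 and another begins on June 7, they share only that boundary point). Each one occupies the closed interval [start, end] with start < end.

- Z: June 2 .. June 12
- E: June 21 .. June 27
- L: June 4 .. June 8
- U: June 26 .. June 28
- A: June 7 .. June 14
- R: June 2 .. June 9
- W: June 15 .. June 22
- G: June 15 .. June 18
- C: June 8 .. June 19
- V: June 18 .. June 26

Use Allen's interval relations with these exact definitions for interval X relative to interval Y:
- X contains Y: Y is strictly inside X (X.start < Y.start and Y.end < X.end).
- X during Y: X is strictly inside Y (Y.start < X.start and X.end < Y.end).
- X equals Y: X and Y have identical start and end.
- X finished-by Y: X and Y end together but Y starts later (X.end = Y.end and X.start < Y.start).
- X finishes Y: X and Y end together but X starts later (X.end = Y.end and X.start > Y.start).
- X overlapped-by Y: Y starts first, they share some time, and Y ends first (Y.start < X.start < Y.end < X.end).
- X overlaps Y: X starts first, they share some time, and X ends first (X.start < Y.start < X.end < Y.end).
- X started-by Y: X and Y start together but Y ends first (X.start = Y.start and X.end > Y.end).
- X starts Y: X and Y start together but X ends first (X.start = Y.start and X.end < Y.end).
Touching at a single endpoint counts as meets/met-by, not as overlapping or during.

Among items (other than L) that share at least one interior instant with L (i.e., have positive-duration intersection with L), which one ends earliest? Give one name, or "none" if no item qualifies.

R

Target L = [June 4, June 8].
A [June 7, June 14] → overlapped-by → candidate.
C [June 8, June 19] → met-by → excluded.
E [June 21, June 27] → after → excluded.
G [June 15, June 18] → after → excluded.
R [June 2, June 9] → contains → candidate.
U [June 26, June 28] → after → excluded.
V [June 18, June 26] → after → excluded.
W [June 15, June 22] → after → excluded.
Z [June 2, June 12] → contains → candidate.
Among candidates, earliest end is June 9 → R.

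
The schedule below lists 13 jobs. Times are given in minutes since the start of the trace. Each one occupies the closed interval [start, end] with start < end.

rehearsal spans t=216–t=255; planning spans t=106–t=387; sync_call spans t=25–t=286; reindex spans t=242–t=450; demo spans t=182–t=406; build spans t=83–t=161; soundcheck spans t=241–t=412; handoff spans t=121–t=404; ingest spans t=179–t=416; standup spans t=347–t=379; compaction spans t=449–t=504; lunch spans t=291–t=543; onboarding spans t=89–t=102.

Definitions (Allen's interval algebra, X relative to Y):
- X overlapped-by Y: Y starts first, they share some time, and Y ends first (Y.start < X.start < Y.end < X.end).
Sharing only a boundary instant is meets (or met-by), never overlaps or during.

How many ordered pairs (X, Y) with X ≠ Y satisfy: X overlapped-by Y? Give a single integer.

Checking all 156 ordered pairs for relation 'overlapped-by'; matching pairs in alphabetical order:
(compaction, reindex): compaction overlapped-by reindex ✓
(demo, handoff): demo overlapped-by handoff ✓
(demo, planning): demo overlapped-by planning ✓
(demo, sync_call): demo overlapped-by sync_call ✓
(handoff, build): handoff overlapped-by build ✓
(handoff, planning): handoff overlapped-by planning ✓
(handoff, sync_call): handoff overlapped-by sync_call ✓
(ingest, handoff): ingest overlapped-by handoff ✓
(ingest, planning): ingest overlapped-by planning ✓
(ingest, sync_call): ingest overlapped-by sync_call ✓
(lunch, demo): lunch overlapped-by demo ✓
(lunch, handoff): lunch overlapped-by handoff ✓
(lunch, ingest): lunch overlapped-by ingest ✓
(lunch, planning): lunch overlapped-by planning ✓
(lunch, reindex): lunch overlapped-by reindex ✓
(lunch, soundcheck): lunch overlapped-by soundcheck ✓
(planning, build): planning overlapped-by build ✓
(planning, sync_call): planning overlapped-by sync_call ✓
(reindex, demo): reindex overlapped-by demo ✓
(reindex, handoff): reindex overlapped-by handoff ✓
(reindex, ingest): reindex overlapped-by ingest ✓
(reindex, planning): reindex overlapped-by planning ✓
(reindex, rehearsal): reindex overlapped-by rehearsal ✓
(reindex, soundcheck): reindex overlapped-by soundcheck ✓
... plus 6 further pairs not listed.
Count: 30.

30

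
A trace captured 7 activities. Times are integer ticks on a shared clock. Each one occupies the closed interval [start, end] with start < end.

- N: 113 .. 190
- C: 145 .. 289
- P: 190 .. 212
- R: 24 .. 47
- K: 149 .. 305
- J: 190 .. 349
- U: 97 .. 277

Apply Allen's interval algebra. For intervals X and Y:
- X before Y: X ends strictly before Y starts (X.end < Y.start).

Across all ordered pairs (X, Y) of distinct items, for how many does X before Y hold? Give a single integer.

Checking all 42 ordered pairs for relation 'before'; matching pairs in alphabetical order:
(R, C): R before C ✓
(R, J): R before J ✓
(R, K): R before K ✓
(R, N): R before N ✓
(R, P): R before P ✓
(R, U): R before U ✓
Count: 6.

6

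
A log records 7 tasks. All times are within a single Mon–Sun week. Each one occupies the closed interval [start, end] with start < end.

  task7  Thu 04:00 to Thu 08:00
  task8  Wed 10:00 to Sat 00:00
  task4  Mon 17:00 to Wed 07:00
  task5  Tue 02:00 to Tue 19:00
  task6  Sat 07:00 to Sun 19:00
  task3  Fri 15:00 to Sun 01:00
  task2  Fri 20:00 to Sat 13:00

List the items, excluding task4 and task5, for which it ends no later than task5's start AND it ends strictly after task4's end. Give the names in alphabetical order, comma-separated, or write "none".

none

Conditions: its end is no later than task5's start (X.end <= Tue 02:00) AND its end is strictly after task4's end (X.end > Wed 07:00).
task2: end Sat 13:00 <= Tue 02:00? ✗; end Sat 13:00 > Wed 07:00? ✓ → no.
task3: end Sun 01:00 <= Tue 02:00? ✗; end Sun 01:00 > Wed 07:00? ✓ → no.
task6: end Sun 19:00 <= Tue 02:00? ✗; end Sun 19:00 > Wed 07:00? ✓ → no.
task7: end Thu 08:00 <= Tue 02:00? ✗; end Thu 08:00 > Wed 07:00? ✓ → no.
task8: end Sat 00:00 <= Tue 02:00? ✗; end Sat 00:00 > Wed 07:00? ✓ → no.
Result: none.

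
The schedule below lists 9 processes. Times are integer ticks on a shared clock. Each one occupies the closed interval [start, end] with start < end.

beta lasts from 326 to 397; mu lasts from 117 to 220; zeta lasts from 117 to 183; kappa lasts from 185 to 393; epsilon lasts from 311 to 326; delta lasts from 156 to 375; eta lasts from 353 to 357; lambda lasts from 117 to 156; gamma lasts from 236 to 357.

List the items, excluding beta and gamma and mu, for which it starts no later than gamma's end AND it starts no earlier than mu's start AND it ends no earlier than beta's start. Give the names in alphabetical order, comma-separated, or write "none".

Conditions: its start is no later than gamma's end (X.start <= 357) AND its start is no earlier than mu's start (X.start >= 117) AND its end is no earlier than beta's start (X.end >= 326).
delta: start 156 <= 357? ✓; start 156 >= 117? ✓; end 375 >= 326? ✓ → yes.
epsilon: start 311 <= 357? ✓; start 311 >= 117? ✓; end 326 >= 326? ✓ → yes.
eta: start 353 <= 357? ✓; start 353 >= 117? ✓; end 357 >= 326? ✓ → yes.
kappa: start 185 <= 357? ✓; start 185 >= 117? ✓; end 393 >= 326? ✓ → yes.
lambda: start 117 <= 357? ✓; start 117 >= 117? ✓; end 156 >= 326? ✗ → no.
zeta: start 117 <= 357? ✓; start 117 >= 117? ✓; end 183 >= 326? ✗ → no.
Result: delta, epsilon, eta, kappa.

delta, epsilon, eta, kappa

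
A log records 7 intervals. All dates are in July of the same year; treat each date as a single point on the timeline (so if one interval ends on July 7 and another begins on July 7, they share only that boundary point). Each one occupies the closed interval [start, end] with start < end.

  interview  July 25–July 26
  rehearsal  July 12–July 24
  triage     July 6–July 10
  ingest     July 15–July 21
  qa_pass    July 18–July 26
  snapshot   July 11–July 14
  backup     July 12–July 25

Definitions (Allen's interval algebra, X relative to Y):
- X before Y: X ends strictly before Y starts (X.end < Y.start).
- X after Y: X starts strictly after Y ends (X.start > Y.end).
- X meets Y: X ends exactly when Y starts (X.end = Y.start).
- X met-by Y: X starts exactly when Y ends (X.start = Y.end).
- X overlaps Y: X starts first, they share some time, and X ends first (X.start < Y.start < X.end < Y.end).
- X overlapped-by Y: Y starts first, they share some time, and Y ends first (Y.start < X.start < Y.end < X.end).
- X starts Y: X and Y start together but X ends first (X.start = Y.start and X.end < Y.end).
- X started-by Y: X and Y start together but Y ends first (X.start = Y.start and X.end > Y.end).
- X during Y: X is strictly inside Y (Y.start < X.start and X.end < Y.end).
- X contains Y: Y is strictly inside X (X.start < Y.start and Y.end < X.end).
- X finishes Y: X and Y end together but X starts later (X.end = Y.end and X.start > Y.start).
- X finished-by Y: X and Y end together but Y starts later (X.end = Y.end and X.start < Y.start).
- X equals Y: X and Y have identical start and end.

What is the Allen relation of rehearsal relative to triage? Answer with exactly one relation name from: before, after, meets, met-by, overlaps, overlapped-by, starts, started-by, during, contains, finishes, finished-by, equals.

rehearsal = [July 12, July 24]; triage = [July 6, July 10].
Compare endpoints: rehearsal.start > triage.start, rehearsal.start > triage.end, rehearsal.end > triage.start, rehearsal.end > triage.end.
That pattern is 'after'.

after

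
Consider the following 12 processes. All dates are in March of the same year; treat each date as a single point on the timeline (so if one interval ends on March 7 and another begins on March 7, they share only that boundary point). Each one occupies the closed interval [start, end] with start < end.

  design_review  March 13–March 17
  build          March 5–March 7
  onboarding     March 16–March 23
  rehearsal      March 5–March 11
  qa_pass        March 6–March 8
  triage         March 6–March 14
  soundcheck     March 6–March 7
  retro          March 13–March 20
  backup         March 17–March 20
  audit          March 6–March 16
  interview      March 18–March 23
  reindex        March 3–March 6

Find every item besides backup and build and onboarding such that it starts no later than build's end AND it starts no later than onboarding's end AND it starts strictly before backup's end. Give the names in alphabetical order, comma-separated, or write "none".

audit, qa_pass, rehearsal, reindex, soundcheck, triage

Conditions: its start is no later than build's end (X.start <= March 7) AND its start is no later than onboarding's end (X.start <= March 23) AND its start is strictly before backup's end (X.start < March 20).
audit: start March 6 <= March 7? ✓; start March 6 <= March 23? ✓; start March 6 < March 20? ✓ → yes.
design_review: start March 13 <= March 7? ✗; start March 13 <= March 23? ✓; start March 13 < March 20? ✓ → no.
interview: start March 18 <= March 7? ✗; start March 18 <= March 23? ✓; start March 18 < March 20? ✓ → no.
qa_pass: start March 6 <= March 7? ✓; start March 6 <= March 23? ✓; start March 6 < March 20? ✓ → yes.
rehearsal: start March 5 <= March 7? ✓; start March 5 <= March 23? ✓; start March 5 < March 20? ✓ → yes.
reindex: start March 3 <= March 7? ✓; start March 3 <= March 23? ✓; start March 3 < March 20? ✓ → yes.
retro: start March 13 <= March 7? ✗; start March 13 <= March 23? ✓; start March 13 < March 20? ✓ → no.
soundcheck: start March 6 <= March 7? ✓; start March 6 <= March 23? ✓; start March 6 < March 20? ✓ → yes.
triage: start March 6 <= March 7? ✓; start March 6 <= March 23? ✓; start March 6 < March 20? ✓ → yes.
Result: audit, qa_pass, rehearsal, reindex, soundcheck, triage.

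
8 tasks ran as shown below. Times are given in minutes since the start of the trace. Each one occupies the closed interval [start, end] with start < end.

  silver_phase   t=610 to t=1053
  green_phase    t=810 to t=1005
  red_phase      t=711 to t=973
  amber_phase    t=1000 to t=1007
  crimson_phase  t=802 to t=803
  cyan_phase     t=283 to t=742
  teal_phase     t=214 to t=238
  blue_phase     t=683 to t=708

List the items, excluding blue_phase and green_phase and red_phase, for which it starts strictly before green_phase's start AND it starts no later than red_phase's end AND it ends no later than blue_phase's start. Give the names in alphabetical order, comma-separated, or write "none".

Conditions: its start is strictly before green_phase's start (X.start < t=810) AND its start is no later than red_phase's end (X.start <= t=973) AND its end is no later than blue_phase's start (X.end <= t=683).
amber_phase: start t=1000 < t=810? ✗; start t=1000 <= t=973? ✗; end t=1007 <= t=683? ✗ → no.
crimson_phase: start t=802 < t=810? ✓; start t=802 <= t=973? ✓; end t=803 <= t=683? ✗ → no.
cyan_phase: start t=283 < t=810? ✓; start t=283 <= t=973? ✓; end t=742 <= t=683? ✗ → no.
silver_phase: start t=610 < t=810? ✓; start t=610 <= t=973? ✓; end t=1053 <= t=683? ✗ → no.
teal_phase: start t=214 < t=810? ✓; start t=214 <= t=973? ✓; end t=238 <= t=683? ✓ → yes.
Result: teal_phase.

teal_phase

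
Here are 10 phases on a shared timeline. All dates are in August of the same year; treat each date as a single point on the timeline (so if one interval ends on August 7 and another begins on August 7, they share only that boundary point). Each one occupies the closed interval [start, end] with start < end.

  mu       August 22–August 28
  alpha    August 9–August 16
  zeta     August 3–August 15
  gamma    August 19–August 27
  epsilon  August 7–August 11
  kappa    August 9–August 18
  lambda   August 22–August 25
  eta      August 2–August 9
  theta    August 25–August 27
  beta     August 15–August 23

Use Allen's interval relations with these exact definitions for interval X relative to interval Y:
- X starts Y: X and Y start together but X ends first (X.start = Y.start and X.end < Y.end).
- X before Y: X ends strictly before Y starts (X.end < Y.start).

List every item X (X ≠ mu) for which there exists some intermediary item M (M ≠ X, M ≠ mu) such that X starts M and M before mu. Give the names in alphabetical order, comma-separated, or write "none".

Target mu = [August 22, August 28].
Intermediaries M with M before mu: alpha, epsilon, eta, kappa, zeta.
Via alpha — items with X starts alpha: none.
Via epsilon — items with X starts epsilon: none.
Via eta — items with X starts eta: none.
Via kappa — items with X starts kappa: alpha.
Via zeta — items with X starts zeta: none.
Union: alpha.

alpha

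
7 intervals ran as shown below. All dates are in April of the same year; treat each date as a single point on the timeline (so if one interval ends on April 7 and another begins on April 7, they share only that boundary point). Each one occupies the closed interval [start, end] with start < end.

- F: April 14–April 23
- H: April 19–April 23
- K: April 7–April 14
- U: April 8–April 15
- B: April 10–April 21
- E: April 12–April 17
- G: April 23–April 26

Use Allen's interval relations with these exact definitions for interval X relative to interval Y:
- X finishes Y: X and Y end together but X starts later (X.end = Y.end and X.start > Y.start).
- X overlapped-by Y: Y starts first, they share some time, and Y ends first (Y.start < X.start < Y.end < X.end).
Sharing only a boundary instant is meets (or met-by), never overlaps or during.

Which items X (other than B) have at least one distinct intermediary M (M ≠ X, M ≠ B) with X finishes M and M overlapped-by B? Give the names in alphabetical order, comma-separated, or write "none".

Target B = [April 10, April 21].
Intermediaries M with M overlapped-by B: F, H.
Via F — items with X finishes F: H.
Via H — items with X finishes H: none.
Union: H.

H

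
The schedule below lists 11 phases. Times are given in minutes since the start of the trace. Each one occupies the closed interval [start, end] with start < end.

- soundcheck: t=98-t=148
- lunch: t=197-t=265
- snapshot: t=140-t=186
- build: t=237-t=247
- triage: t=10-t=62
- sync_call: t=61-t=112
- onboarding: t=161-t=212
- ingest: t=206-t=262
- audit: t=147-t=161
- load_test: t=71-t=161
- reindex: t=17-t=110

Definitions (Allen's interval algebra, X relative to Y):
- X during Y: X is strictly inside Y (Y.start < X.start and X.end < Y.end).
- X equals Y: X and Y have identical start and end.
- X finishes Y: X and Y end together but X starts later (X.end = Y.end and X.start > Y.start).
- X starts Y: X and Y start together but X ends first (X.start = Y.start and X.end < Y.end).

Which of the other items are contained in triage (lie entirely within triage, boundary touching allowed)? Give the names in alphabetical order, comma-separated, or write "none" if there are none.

Target triage = [t=10, t=62].
audit [t=147, t=161] → after → no.
build [t=237, t=247] → after → no.
ingest [t=206, t=262] → after → no.
load_test [t=71, t=161] → after → no.
lunch [t=197, t=265] → after → no.
onboarding [t=161, t=212] → after → no.
reindex [t=17, t=110] → overlapped-by → no.
snapshot [t=140, t=186] → after → no.
soundcheck [t=98, t=148] → after → no.
sync_call [t=61, t=112] → overlapped-by → no.
Result: none.

none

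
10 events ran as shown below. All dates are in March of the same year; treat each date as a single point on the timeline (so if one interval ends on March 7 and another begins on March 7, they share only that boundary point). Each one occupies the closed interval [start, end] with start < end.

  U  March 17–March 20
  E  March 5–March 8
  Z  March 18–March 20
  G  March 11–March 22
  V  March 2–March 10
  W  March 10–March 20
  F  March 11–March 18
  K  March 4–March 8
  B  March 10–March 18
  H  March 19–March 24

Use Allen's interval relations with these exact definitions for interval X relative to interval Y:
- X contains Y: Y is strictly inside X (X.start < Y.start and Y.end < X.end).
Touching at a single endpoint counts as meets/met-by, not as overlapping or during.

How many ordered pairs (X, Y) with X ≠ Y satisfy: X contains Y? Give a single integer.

Checking all 90 ordered pairs for relation 'contains'; matching pairs in alphabetical order:
(G, U): G contains U ✓
(G, Z): G contains Z ✓
(V, E): V contains E ✓
(V, K): V contains K ✓
(W, F): W contains F ✓
Count: 5.

5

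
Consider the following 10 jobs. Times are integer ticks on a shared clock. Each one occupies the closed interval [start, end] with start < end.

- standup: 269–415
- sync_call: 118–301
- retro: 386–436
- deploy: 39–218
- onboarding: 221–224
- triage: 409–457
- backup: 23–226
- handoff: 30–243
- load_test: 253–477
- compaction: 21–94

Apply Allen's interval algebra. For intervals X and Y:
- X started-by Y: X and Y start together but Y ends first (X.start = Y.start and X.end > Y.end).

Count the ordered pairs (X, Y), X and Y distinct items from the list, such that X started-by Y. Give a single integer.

Checking all 90 ordered pairs for relation 'started-by'; matching pairs in alphabetical order:
No pair satisfies it.
Count: 0.

0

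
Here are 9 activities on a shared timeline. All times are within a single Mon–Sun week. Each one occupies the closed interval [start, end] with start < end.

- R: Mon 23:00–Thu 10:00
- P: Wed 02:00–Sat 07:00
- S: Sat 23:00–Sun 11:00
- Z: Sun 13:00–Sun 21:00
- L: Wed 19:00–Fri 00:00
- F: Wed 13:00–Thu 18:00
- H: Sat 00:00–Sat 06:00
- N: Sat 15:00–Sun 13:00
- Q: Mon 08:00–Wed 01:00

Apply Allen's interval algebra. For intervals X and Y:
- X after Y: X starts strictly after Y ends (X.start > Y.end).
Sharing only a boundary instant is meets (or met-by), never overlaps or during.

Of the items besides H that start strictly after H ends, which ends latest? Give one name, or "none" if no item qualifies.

Z

Target H = [Sat 00:00, Sat 06:00].
F [Wed 13:00, Thu 18:00] → before → excluded.
L [Wed 19:00, Fri 00:00] → before → excluded.
N [Sat 15:00, Sun 13:00] → after → candidate.
P [Wed 02:00, Sat 07:00] → contains → excluded.
Q [Mon 08:00, Wed 01:00] → before → excluded.
R [Mon 23:00, Thu 10:00] → before → excluded.
S [Sat 23:00, Sun 11:00] → after → candidate.
Z [Sun 13:00, Sun 21:00] → after → candidate.
Among candidates, latest end is Sun 21:00 → Z.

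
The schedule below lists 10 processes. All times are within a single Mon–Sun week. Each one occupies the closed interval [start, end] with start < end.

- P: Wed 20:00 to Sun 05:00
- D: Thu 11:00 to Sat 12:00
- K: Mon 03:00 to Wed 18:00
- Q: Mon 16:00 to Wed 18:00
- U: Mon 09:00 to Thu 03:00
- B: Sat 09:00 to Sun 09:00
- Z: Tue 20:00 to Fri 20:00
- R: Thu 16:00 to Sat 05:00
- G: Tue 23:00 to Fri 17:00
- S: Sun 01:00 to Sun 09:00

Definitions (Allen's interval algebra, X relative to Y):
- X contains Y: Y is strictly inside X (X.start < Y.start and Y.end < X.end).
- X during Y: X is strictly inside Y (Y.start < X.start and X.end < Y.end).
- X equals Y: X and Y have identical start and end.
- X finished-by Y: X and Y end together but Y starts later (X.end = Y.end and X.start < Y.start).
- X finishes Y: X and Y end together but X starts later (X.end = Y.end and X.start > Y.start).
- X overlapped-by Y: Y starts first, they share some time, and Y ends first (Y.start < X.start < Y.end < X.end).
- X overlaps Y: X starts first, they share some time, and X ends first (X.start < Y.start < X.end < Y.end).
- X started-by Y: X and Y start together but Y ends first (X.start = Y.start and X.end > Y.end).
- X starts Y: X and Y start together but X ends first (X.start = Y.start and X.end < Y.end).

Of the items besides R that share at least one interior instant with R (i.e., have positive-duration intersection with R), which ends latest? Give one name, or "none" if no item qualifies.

Target R = [Thu 16:00, Sat 05:00].
B [Sat 09:00, Sun 09:00] → after → excluded.
D [Thu 11:00, Sat 12:00] → contains → candidate.
G [Tue 23:00, Fri 17:00] → overlaps → candidate.
K [Mon 03:00, Wed 18:00] → before → excluded.
P [Wed 20:00, Sun 05:00] → contains → candidate.
Q [Mon 16:00, Wed 18:00] → before → excluded.
S [Sun 01:00, Sun 09:00] → after → excluded.
U [Mon 09:00, Thu 03:00] → before → excluded.
Z [Tue 20:00, Fri 20:00] → overlaps → candidate.
Among candidates, latest end is Sun 05:00 → P.

P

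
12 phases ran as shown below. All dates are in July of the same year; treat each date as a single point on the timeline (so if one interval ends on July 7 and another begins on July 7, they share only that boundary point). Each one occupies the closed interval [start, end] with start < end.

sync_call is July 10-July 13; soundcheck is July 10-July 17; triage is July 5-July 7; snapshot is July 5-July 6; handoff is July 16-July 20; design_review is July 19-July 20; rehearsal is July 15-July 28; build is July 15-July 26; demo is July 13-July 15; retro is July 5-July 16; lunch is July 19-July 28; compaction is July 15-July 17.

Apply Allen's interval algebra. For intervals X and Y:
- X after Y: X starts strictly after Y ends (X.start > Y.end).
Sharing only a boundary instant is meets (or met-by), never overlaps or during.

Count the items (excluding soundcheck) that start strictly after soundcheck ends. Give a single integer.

Target soundcheck = [July 10, July 17].
build [July 15, July 26] → overlapped-by → no.
compaction [July 15, July 17] → finishes → no.
demo [July 13, July 15] → during → no.
design_review [July 19, July 20] → after → counts.
handoff [July 16, July 20] → overlapped-by → no.
lunch [July 19, July 28] → after → counts.
rehearsal [July 15, July 28] → overlapped-by → no.
retro [July 5, July 16] → overlaps → no.
snapshot [July 5, July 6] → before → no.
sync_call [July 10, July 13] → starts → no.
triage [July 5, July 7] → before → no.
Total: 2.

2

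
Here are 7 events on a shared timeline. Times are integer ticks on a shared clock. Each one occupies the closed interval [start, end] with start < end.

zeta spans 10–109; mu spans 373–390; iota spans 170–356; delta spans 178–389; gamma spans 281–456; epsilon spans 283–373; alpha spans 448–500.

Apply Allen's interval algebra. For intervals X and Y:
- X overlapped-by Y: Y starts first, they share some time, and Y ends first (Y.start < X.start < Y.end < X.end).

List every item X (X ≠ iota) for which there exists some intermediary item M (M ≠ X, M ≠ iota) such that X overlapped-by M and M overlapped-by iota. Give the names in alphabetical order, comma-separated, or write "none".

alpha, gamma, mu

Target iota = [170, 356].
Intermediaries M with M overlapped-by iota: delta, epsilon, gamma.
Via delta — items with X overlapped-by delta: gamma, mu.
Via epsilon — items with X overlapped-by epsilon: none.
Via gamma — items with X overlapped-by gamma: alpha.
Union: alpha, gamma, mu.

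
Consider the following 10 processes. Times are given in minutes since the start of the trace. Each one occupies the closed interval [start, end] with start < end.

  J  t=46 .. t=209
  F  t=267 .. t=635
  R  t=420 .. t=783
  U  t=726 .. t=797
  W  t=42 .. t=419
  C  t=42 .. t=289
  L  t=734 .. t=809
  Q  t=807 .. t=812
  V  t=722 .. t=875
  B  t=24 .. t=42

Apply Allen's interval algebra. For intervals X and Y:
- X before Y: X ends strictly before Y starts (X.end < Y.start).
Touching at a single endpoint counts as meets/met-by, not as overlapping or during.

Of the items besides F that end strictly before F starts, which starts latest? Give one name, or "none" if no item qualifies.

J

Target F = [t=267, t=635].
B [t=24, t=42] → before → candidate.
C [t=42, t=289] → overlaps → excluded.
J [t=46, t=209] → before → candidate.
L [t=734, t=809] → after → excluded.
Q [t=807, t=812] → after → excluded.
R [t=420, t=783] → overlapped-by → excluded.
U [t=726, t=797] → after → excluded.
V [t=722, t=875] → after → excluded.
W [t=42, t=419] → overlaps → excluded.
Among candidates, latest start is t=46 → J.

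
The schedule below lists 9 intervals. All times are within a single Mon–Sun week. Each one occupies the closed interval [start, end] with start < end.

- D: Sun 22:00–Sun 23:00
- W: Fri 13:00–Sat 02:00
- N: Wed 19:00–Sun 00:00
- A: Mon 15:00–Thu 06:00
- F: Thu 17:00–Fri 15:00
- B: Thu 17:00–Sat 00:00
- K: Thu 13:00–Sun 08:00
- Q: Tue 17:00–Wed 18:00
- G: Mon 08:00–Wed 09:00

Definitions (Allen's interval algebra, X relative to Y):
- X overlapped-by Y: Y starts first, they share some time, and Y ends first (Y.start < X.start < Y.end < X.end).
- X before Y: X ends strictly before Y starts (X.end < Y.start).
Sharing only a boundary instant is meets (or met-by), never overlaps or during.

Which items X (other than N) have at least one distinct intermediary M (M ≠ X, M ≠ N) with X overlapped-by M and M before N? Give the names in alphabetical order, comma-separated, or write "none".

A, Q

Target N = [Wed 19:00, Sun 00:00].
Intermediaries M with M before N: G, Q.
Via G — items with X overlapped-by G: A, Q.
Via Q — items with X overlapped-by Q: none.
Union: A, Q.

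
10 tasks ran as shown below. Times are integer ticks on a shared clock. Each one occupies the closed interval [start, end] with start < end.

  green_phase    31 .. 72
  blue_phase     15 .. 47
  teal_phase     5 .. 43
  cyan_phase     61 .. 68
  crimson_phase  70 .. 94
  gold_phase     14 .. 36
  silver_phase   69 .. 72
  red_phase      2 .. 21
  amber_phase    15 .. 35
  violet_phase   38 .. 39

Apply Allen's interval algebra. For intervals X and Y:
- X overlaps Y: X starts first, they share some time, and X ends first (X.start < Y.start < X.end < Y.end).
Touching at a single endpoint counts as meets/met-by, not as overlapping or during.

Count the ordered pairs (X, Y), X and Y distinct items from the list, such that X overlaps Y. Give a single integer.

12

Checking all 90 ordered pairs for relation 'overlaps'; matching pairs in alphabetical order:
(amber_phase, green_phase): amber_phase overlaps green_phase ✓
(blue_phase, green_phase): blue_phase overlaps green_phase ✓
(gold_phase, blue_phase): gold_phase overlaps blue_phase ✓
(gold_phase, green_phase): gold_phase overlaps green_phase ✓
(green_phase, crimson_phase): green_phase overlaps crimson_phase ✓
(red_phase, amber_phase): red_phase overlaps amber_phase ✓
(red_phase, blue_phase): red_phase overlaps blue_phase ✓
(red_phase, gold_phase): red_phase overlaps gold_phase ✓
(red_phase, teal_phase): red_phase overlaps teal_phase ✓
(silver_phase, crimson_phase): silver_phase overlaps crimson_phase ✓
(teal_phase, blue_phase): teal_phase overlaps blue_phase ✓
(teal_phase, green_phase): teal_phase overlaps green_phase ✓
Count: 12.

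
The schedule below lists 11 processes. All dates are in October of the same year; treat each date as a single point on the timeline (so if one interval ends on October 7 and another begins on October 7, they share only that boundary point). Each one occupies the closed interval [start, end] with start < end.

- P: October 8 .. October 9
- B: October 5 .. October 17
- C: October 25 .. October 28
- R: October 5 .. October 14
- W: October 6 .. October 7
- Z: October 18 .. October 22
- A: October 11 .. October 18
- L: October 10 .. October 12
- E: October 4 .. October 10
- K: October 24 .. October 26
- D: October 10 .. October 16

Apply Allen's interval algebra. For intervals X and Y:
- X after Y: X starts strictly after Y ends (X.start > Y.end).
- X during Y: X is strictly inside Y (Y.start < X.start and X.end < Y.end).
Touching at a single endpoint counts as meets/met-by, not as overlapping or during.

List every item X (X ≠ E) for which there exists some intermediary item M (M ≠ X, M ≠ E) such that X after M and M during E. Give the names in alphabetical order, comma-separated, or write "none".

A, C, D, K, L, P, Z

Target E = [October 4, October 10].
Intermediaries M with M during E: P, W.
Via P — items with X after P: A, C, D, K, L, Z.
Via W — items with X after W: A, C, D, K, L, P, Z.
Union: A, C, D, K, L, P, Z.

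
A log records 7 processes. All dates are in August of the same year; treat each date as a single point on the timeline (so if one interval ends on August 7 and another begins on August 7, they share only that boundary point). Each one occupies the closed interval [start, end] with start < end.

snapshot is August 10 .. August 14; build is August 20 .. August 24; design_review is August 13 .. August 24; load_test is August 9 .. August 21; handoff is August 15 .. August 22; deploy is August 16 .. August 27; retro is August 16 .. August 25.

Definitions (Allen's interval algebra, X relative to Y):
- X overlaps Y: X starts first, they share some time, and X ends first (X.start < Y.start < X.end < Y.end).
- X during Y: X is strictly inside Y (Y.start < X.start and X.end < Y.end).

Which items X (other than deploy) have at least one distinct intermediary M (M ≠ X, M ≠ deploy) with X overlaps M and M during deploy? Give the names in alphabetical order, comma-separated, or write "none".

handoff, load_test

Target deploy = [August 16, August 27].
Intermediaries M with M during deploy: build.
Via build — items with X overlaps build: handoff, load_test.
Union: handoff, load_test.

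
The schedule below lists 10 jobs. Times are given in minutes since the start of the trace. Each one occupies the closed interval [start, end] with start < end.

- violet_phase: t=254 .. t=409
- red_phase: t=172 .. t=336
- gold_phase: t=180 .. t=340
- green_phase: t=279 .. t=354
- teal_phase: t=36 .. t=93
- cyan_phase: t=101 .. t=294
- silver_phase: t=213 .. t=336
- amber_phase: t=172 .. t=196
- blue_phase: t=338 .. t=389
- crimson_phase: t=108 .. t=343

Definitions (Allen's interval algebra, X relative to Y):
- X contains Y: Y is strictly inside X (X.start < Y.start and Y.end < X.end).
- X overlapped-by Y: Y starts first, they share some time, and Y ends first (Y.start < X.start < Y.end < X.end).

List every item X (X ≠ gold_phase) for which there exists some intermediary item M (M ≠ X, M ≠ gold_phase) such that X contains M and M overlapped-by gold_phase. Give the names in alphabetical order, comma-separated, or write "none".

violet_phase

Target gold_phase = [t=180, t=340].
Intermediaries M with M overlapped-by gold_phase: blue_phase, green_phase, violet_phase.
Via blue_phase — items with X contains blue_phase: violet_phase.
Via green_phase — items with X contains green_phase: violet_phase.
Via violet_phase — items with X contains violet_phase: none.
Union: violet_phase.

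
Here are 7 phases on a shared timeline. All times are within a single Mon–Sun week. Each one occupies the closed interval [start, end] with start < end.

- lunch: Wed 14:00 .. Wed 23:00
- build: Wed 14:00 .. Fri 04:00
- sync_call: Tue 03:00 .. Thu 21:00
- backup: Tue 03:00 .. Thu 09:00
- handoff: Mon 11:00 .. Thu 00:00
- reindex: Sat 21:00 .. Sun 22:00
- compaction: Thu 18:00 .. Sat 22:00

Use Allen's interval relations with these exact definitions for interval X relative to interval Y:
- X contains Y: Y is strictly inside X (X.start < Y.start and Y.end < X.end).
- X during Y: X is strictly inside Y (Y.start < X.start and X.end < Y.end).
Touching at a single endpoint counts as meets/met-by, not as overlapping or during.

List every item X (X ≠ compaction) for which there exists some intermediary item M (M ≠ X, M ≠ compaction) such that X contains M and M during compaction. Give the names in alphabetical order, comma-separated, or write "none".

Target compaction = [Thu 18:00, Sat 22:00].
Intermediaries M with M during compaction: none.
Union: none.

none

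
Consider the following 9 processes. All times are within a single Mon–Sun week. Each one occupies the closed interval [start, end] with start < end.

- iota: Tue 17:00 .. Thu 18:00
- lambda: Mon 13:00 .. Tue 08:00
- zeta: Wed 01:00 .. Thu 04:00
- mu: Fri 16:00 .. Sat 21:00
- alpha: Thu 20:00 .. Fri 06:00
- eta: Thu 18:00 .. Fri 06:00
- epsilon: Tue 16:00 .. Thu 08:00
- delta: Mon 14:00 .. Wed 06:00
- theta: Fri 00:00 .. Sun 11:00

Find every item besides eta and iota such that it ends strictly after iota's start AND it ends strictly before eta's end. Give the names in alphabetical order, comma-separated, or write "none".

Conditions: its end is strictly after iota's start (X.end > Tue 17:00) AND its end is strictly before eta's end (X.end < Fri 06:00).
alpha: end Fri 06:00 > Tue 17:00? ✓; end Fri 06:00 < Fri 06:00? ✗ → no.
delta: end Wed 06:00 > Tue 17:00? ✓; end Wed 06:00 < Fri 06:00? ✓ → yes.
epsilon: end Thu 08:00 > Tue 17:00? ✓; end Thu 08:00 < Fri 06:00? ✓ → yes.
lambda: end Tue 08:00 > Tue 17:00? ✗; end Tue 08:00 < Fri 06:00? ✓ → no.
mu: end Sat 21:00 > Tue 17:00? ✓; end Sat 21:00 < Fri 06:00? ✗ → no.
theta: end Sun 11:00 > Tue 17:00? ✓; end Sun 11:00 < Fri 06:00? ✗ → no.
zeta: end Thu 04:00 > Tue 17:00? ✓; end Thu 04:00 < Fri 06:00? ✓ → yes.
Result: delta, epsilon, zeta.

delta, epsilon, zeta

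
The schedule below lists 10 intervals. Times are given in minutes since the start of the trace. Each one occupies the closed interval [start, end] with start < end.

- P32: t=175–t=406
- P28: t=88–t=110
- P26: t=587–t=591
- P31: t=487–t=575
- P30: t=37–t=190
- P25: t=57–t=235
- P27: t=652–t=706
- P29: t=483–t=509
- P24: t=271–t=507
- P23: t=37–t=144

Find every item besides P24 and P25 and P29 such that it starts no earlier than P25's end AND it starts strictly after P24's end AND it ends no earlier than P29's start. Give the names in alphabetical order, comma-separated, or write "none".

Conditions: its start is no earlier than P25's end (X.start >= t=235) AND its start is strictly after P24's end (X.start > t=507) AND its end is no earlier than P29's start (X.end >= t=483).
P23: start t=37 >= t=235? ✗; start t=37 > t=507? ✗; end t=144 >= t=483? ✗ → no.
P26: start t=587 >= t=235? ✓; start t=587 > t=507? ✓; end t=591 >= t=483? ✓ → yes.
P27: start t=652 >= t=235? ✓; start t=652 > t=507? ✓; end t=706 >= t=483? ✓ → yes.
P28: start t=88 >= t=235? ✗; start t=88 > t=507? ✗; end t=110 >= t=483? ✗ → no.
P30: start t=37 >= t=235? ✗; start t=37 > t=507? ✗; end t=190 >= t=483? ✗ → no.
P31: start t=487 >= t=235? ✓; start t=487 > t=507? ✗; end t=575 >= t=483? ✓ → no.
P32: start t=175 >= t=235? ✗; start t=175 > t=507? ✗; end t=406 >= t=483? ✗ → no.
Result: P26, P27.

P26, P27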